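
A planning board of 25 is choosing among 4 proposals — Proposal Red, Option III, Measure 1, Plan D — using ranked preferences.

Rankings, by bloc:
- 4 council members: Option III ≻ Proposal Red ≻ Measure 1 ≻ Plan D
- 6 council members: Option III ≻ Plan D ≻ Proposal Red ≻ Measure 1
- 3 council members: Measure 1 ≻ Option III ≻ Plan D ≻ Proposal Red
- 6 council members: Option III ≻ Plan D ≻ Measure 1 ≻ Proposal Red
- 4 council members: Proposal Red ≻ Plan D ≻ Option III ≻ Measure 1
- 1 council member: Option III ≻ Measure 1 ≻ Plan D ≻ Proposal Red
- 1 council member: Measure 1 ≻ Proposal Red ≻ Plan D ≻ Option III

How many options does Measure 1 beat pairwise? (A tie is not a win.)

Measure 1 against each rival (25 council members):
Measure 1 vs Proposal Red: 11 to 14, Proposal Red.
Measure 1 vs Option III: Option III wins 21–4.
Measure 1 vs Plan D: Plan D wins 16–9.
Measure 1 beats no one; loses to Proposal Red, Option III, Plan D — 0 pairwise wins.

0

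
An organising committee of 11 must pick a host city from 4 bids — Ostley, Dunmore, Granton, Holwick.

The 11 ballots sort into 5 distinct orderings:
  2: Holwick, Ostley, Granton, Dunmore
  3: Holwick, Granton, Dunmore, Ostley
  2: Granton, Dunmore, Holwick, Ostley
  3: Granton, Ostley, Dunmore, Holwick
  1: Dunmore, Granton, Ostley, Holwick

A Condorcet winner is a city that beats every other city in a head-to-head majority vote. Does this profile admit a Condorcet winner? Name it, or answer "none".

Check each pair by majority over 11 ballots:
Ostley vs Dunmore: Ostley preferred on 2+3 = 5 ballots; Dunmore wins 6–5.
Ostley vs Granton: 2 for Ostley, 9 for Granton — Granton by 9–2.
Ostley vs Holwick: Holwick, 7–4.
Dunmore–Granton: Granton 10–1.
Dunmore vs Holwick: Dunmore preferred on 2+3+1 = 6 ballots; Dunmore wins 6–5.
Granton vs Holwick: 2+3+1 = 6 for Granton, 5 for Holwick — Granton by 6–5.
Granton beats each of Ostley, Dunmore, Holwick — Granton is the Condorcet winner.

Granton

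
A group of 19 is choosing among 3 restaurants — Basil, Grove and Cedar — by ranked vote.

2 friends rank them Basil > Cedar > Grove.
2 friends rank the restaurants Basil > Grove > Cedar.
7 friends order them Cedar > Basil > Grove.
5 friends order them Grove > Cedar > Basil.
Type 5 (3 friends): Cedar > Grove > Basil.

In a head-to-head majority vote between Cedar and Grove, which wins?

Ballots ranking Cedar above Grove: 2 + 7 + 3 = 12.
Ballots ranking Grove above Cedar: 19 − 12 = 7.
Cedar wins the head-to-head 12–7.

Cedar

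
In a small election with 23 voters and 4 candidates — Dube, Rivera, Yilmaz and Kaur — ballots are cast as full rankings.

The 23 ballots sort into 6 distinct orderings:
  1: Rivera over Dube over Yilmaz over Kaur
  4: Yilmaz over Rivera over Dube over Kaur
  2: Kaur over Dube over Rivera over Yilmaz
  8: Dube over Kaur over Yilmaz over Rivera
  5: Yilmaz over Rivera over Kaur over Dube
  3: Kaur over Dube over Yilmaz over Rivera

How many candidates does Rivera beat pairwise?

Rivera against each rival (23 voters):
Rivera vs Dube: Dube, 13–10.
Rivera vs Yilmaz: Yilmaz wins 20–3.
Rivera–Kaur: Kaur 13–10.
Rivera beats no one; loses to Dube, Yilmaz, Kaur — 0 pairwise wins.

0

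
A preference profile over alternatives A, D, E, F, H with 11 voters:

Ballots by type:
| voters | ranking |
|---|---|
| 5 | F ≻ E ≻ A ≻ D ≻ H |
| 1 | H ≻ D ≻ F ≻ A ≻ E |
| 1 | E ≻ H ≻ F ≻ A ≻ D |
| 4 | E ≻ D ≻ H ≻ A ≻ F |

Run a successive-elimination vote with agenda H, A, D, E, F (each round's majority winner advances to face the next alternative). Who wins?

F

Round 1: H vs A — 6–5, H advances.
Round 2: H vs D — 2–9, D advances.
Round 3: D vs E — 1–10, E advances.
Round 4: E vs F — 5–6, F advances.
F survives the agenda.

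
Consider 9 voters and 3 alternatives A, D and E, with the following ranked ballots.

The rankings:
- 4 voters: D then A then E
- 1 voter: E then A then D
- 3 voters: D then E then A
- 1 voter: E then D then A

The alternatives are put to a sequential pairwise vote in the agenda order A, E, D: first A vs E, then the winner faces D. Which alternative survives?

Round 1: A vs E — 4–5, E advances.
Round 2: E vs D — 2–7, D advances.
The agenda winner is D.

D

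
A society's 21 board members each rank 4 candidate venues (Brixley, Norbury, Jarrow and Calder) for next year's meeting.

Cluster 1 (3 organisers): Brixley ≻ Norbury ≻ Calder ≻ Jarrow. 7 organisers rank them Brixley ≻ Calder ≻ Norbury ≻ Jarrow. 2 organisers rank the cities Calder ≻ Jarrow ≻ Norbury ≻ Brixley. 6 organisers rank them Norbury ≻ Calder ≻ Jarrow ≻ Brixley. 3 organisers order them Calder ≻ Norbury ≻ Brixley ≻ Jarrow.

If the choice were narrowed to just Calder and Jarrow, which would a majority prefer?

Calder

Ballots ranking Calder above Jarrow: 3 + 7 + 2 + 6 + 3 = 21.
Ballots ranking Jarrow above Calder: 21 − 21 = 0.
Calder wins the head-to-head 21–0.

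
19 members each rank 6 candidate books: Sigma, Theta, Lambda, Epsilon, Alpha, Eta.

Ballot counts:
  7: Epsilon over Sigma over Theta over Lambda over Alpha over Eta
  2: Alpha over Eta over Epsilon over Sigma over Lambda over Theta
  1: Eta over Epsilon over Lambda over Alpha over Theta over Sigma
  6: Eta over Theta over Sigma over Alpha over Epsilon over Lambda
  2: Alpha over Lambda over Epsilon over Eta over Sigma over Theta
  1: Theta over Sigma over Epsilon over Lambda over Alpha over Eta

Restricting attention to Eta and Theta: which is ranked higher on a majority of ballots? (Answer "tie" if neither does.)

Eta

Ballots ranking Eta above Theta: 2 + 1 + 6 + 2 = 11.
Ballots ranking Theta above Eta: 19 − 11 = 8.
Eta wins the head-to-head 11–8.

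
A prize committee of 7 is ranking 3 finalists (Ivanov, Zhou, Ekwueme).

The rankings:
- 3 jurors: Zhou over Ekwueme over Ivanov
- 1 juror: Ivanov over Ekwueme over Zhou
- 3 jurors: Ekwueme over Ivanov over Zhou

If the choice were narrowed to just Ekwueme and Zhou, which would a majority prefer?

Ekwueme

Ballots ranking Ekwueme above Zhou: 1 + 3 = 4.
Ballots ranking Zhou above Ekwueme: 7 − 4 = 3.
Ekwueme wins the head-to-head 4–3.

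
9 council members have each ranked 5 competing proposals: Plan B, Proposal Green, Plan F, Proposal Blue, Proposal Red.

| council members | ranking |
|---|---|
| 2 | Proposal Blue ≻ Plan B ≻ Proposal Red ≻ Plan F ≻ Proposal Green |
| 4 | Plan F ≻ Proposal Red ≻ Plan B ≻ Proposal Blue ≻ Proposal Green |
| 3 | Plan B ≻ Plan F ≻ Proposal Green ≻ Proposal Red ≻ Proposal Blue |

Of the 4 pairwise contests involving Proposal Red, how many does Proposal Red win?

Proposal Red against each rival (9 council members):
Proposal Red vs Plan B: Proposal Red is ranked higher on 4 ballots, Plan B on 5. Plan B wins 5–4.
Proposal Red vs Proposal Green: Proposal Red preferred on 2+4 = 6 ballots; Proposal Red wins 6–3.
Proposal Red vs Plan F: Plan F, 7–2.
Proposal Red–Proposal Blue: Proposal Red 7–2.
Proposal Red beats Proposal Green, Proposal Blue; loses to Plan B, Plan F — 2 pairwise wins.

2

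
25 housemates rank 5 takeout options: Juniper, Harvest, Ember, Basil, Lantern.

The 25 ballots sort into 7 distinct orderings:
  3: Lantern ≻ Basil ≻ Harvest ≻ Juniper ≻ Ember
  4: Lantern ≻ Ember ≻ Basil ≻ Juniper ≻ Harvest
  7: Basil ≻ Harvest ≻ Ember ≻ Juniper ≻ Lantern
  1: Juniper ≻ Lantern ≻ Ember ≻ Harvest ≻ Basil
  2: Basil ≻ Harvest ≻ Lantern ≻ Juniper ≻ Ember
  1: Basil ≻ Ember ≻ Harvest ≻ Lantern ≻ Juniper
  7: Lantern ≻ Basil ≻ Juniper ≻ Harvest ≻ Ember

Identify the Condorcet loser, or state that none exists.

Pairwise majorities:
Juniper–Harvest: Harvest 13–12.
Juniper vs Ember: Juniper is ranked higher on 3+1+2+7 = 13 ballots, Ember on 12. Juniper wins 13–12.
Juniper vs Basil: Basil, 24–1.
Juniper vs Lantern: Lantern wins 17–8.
Harvest vs Ember: 3+7+2+7 = 19 for Harvest, 6 for Ember — Harvest by 19–6.
Harvest vs Basil: 1 to 24, Basil.
Harvest vs Lantern: Harvest preferred on 7+2+1 = 10 ballots; Lantern wins 15–10.
Ember vs Basil: Ember is ranked higher on 4+1 = 5 ballots, Basil on 20. Basil wins 20–5.
Ember vs Lantern: Lantern, 17–8.
Basil–Lantern: Lantern 15–10.
Ember loses to every other restaurant — it is the Condorcet loser.

Ember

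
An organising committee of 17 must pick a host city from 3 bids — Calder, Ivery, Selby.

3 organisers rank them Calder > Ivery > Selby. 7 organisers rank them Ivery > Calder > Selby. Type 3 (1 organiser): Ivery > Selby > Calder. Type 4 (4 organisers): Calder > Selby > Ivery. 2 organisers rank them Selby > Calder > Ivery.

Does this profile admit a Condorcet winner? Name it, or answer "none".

Calder

Check each pair by majority over 17 ballots:
Calder–Ivery: Calder 9–8.
Calder vs Selby: Calder is ranked higher on 3+7+4 = 14 ballots, Selby on 3. Calder wins 14–3.
Ivery vs Selby: 3+7+1 = 11 for Ivery, 6 for Selby — Ivery by 11–6.
Calder defeats every rival head-to-head and is the Condorcet winner.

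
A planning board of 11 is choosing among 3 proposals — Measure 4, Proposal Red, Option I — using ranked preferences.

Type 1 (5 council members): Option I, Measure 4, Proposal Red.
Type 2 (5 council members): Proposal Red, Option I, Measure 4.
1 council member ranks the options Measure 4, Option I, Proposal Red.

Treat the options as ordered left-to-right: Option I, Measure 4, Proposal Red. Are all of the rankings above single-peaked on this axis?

Axis positions: Option I=1, Measure 4=2, Proposal Red=3.
Type 1 (peak Option I at position 1): ranking walks positions 1-2-3, expanding outward from the peak — single-peaked.
Type 2: ranking walks positions 3-1-2; Option I is ranked above Measure 4 even though Measure 4 lies between Option I and the peak Proposal Red on the axis — preferences dip and rise again. Not single-peaked.
Type 3 (peak Measure 4 at position 2): ranking walks positions 2-1-3, expanding outward from the peak — single-peaked.
Type 2 violates single-peakedness, so the profile is not single-peaked on this axis.

no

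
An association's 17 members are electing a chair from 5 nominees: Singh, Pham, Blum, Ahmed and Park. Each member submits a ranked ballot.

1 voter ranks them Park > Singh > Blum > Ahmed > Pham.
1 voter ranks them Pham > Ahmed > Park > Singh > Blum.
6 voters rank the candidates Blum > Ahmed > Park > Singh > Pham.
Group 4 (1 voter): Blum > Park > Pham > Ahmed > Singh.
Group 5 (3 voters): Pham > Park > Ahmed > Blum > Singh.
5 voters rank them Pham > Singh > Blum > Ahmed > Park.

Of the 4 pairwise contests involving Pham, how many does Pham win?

4

Pham against each rival (17 voters):
Pham–Singh: Pham 10–7.
Pham–Blum: Pham 9–8.
Pham vs Ahmed: Pham is ranked higher on 1+1+3+5 = 10 ballots, Ahmed on 7. Pham wins 10–7.
Pham–Park: Pham 9–8.
Pham beats Singh, Blum, Ahmed, Park — 4 pairwise wins.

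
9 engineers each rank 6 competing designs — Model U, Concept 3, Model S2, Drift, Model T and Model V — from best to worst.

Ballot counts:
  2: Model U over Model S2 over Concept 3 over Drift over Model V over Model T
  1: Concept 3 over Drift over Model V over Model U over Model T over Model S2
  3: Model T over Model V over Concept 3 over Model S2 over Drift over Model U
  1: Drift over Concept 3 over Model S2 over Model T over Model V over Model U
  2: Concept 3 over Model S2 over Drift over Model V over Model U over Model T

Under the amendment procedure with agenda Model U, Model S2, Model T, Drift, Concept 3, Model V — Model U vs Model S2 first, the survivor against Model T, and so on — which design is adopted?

Concept 3

Round 1: Model U vs Model S2 — 3–6, Model S2 advances.
Round 2: Model S2 vs Model T — 5–4, Model S2 advances.
Round 3: Model S2 vs Drift — 7–2, Model S2 advances.
Round 4: Model S2 vs Concept 3 — 2–7, Concept 3 advances.
Round 5: Concept 3 vs Model V — 6–3, Concept 3 advances.
The agenda winner is Concept 3.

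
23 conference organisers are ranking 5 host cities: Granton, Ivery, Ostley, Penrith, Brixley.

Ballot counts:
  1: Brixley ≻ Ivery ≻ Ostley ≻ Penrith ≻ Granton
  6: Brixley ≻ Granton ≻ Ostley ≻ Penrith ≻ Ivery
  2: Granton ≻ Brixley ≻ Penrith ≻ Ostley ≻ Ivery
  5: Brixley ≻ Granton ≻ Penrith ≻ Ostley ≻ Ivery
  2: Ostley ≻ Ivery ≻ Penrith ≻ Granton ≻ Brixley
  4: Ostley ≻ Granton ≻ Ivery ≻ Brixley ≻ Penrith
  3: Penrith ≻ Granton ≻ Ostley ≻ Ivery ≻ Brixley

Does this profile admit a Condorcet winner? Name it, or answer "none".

Brixley

Check each pair by majority over 23 ballots:
Granton–Ivery: Granton 20–3.
Granton vs Ostley: Granton, 16–7.
Granton–Penrith: Granton 17–6.
Granton vs Brixley: Brixley wins 12–11.
Ivery vs Ostley: Ostley, 22–1.
Ivery–Penrith: Penrith 16–7.
Ivery–Brixley: Brixley 14–9.
Ostley vs Penrith: Ostley, 13–10.
Ostley vs Brixley: Brixley, 14–9.
Penrith vs Brixley: Brixley wins 18–5.
Brixley beats each of Granton, Ivery, Ostley, Penrith — Brixley is the Condorcet winner.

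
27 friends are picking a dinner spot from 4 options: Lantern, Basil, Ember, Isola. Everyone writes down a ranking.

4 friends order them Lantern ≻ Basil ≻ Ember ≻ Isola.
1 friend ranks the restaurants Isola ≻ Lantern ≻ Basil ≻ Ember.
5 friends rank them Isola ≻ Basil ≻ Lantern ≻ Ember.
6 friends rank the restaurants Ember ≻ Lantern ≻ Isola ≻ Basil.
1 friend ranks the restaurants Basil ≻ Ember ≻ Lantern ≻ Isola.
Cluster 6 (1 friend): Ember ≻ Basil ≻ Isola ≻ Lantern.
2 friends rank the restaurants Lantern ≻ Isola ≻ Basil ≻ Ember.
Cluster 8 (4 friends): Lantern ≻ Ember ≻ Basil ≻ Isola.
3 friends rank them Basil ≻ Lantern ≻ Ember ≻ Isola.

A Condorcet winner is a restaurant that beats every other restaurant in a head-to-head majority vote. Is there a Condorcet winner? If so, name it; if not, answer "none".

Check each pair by majority over 27 ballots:
Lantern vs Basil: Lantern, 17–10.
Lantern vs Ember: Lantern, 19–8.
Lantern–Isola: Lantern 20–7.
Basil vs Ember: Basil, 16–11.
Basil–Isola: Isola 14–13.
Ember vs Isola: Ember wins 19–8.
Lantern defeats every rival head-to-head and is the Condorcet winner.

Lantern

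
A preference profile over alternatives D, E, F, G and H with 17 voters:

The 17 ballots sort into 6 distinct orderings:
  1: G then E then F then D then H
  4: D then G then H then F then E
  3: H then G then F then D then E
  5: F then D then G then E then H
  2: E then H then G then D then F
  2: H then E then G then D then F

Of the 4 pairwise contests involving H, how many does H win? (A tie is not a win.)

H against each rival (17 voters):
H vs D: 3+2+2 = 7 for H, 10 for D — D by 10–7.
H vs E: H wins 9–8.
H vs F: H wins 11–6.
H vs G: 7 to 10, G.
H beats E, F; loses to D, G — 2 pairwise wins.

2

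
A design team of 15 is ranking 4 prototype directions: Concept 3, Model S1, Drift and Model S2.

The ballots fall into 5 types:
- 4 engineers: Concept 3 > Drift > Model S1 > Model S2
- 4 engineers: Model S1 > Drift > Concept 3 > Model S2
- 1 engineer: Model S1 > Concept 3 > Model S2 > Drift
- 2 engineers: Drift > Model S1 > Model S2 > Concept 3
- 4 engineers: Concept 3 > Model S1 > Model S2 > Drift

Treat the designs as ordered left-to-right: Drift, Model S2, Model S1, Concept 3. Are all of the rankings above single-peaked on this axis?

no

Axis positions: Drift=1, Model S2=2, Model S1=3, Concept 3=4.
Type 1: ranking walks positions 4-1-3-2; Drift is ranked above Model S1 even though Model S1 lies between Drift and the peak Concept 3 on the axis — preferences dip and rise again. Not single-peaked.
Type 2: ranking walks positions 3-1-4-2; Drift is ranked above Model S2 even though Model S2 lies between Drift and the peak Model S1 on the axis — preferences dip and rise again. Not single-peaked.
Type 3 (peak Model S1 at position 3): ranking walks positions 3-4-2-1, expanding outward from the peak — single-peaked.
Type 4: ranking walks positions 1-3-2-4; Model S1 is ranked above Model S2 even though Model S2 lies between Model S1 and the peak Drift on the axis — preferences dip and rise again. Not single-peaked.
Type 5 (peak Concept 3 at position 4): ranking walks positions 4-3-2-1, expanding outward from the peak — single-peaked.
Type 1 violates single-peakedness, so the profile is not single-peaked on this axis.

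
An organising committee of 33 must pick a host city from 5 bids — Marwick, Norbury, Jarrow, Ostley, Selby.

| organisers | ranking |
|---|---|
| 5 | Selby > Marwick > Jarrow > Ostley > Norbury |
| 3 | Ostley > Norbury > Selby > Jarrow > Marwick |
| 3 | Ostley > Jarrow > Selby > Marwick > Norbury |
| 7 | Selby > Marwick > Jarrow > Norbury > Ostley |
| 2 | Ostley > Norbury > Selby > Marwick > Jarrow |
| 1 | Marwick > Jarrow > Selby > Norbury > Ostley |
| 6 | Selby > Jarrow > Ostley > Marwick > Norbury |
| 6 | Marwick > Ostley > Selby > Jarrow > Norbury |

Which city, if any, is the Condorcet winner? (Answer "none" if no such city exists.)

Pairwise majorities:
Marwick vs Norbury: 28 to 5, Marwick.
Marwick vs Jarrow: Marwick wins 21–12.
Marwick vs Ostley: Marwick, 19–14.
Marwick vs Selby: 1+6 = 7 for Marwick, 26 for Selby — Selby by 26–7.
Norbury vs Jarrow: 3+2 = 5 for Norbury, 28 for Jarrow — Jarrow by 28–5.
Norbury vs Ostley: Ostley wins 25–8.
Norbury vs Selby: Selby wins 28–5.
Jarrow vs Ostley: Jarrow is ranked higher on 5+7+1+6 = 19 ballots, Ostley on 14. Jarrow wins 19–14.
Jarrow vs Selby: Selby, 29–4.
Ostley vs Selby: 14 to 19, Selby.
Only Selby has no losses; Selby is the Condorcet winner.

Selby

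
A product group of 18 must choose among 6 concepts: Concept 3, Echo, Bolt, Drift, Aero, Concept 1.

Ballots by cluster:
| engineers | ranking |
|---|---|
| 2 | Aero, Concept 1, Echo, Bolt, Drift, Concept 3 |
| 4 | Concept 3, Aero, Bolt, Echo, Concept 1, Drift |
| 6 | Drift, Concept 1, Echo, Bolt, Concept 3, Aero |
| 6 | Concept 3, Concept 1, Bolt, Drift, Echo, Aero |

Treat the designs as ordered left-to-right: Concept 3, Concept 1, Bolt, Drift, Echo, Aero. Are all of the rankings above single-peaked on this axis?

Axis positions: Concept 3=1, Concept 1=2, Bolt=3, Drift=4, Echo=5, Aero=6.
Cluster 1: ranking walks positions 6-2-5-3-4-1; Concept 1 is ranked above Echo even though Echo lies between Concept 1 and the peak Aero on the axis — preferences dip and rise again. Not single-peaked.
Cluster 2: ranking walks positions 1-6-3-5-2-4; Aero is ranked above Concept 1 even though Concept 1 lies between Aero and the peak Concept 3 on the axis — preferences dip and rise again. Not single-peaked.
Cluster 3: ranking walks positions 4-2-5-3-1-6; Concept 1 is ranked above Bolt even though Bolt lies between Concept 1 and the peak Drift on the axis — preferences dip and rise again. Not single-peaked.
Cluster 4 (peak Concept 3 at position 1): ranking walks positions 1-2-3-4-5-6, expanding outward from the peak — single-peaked.
Cluster 1 violates single-peakedness, so the profile is not single-peaked on this axis.

no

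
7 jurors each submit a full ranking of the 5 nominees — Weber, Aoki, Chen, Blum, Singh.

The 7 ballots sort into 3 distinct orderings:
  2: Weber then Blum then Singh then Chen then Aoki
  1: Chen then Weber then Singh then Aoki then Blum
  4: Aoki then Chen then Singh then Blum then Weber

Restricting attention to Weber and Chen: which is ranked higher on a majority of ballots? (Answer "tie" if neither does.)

Ballots ranking Weber above Chen: 2.
Ballots ranking Chen above Weber: 7 − 2 = 5.
Chen wins the head-to-head 5–2.

Chen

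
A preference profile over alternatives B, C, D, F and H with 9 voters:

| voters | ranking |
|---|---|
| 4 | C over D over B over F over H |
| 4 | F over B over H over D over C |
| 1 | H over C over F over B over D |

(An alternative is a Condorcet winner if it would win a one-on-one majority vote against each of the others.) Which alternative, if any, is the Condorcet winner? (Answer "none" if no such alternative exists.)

none

Pairwise majorities:
B–C: C 5–4.
B vs D: B wins 5–4.
B vs F: F wins 5–4.
B–H: B 8–1.
C vs D: C wins 5–4.
C vs F: C, 5–4.
C vs H: H wins 5–4.
D vs F: F, 5–4.
D vs H: H wins 5–4.
F vs H: F, 8–1.
No alternative is unbeaten: B loses to C; C loses to H; D loses to B; F loses to C; H loses to B. In particular B → H → C → B is a majority cycle — no Condorcet winner exists.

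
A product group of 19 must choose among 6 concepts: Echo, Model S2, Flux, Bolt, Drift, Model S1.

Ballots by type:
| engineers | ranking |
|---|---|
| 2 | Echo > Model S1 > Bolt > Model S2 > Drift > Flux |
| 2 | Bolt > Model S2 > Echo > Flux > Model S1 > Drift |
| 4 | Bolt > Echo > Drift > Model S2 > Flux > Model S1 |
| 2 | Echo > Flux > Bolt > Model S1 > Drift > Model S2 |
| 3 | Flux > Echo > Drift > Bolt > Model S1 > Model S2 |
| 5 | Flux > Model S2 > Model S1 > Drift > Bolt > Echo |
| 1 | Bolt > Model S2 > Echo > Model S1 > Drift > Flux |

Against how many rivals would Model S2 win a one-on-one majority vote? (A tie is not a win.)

2

Model S2 against each rival (19 engineers):
Model S2 vs Echo: Model S2 preferred on 2+5+1 = 8 ballots; Echo wins 11–8.
Model S2 vs Flux: Flux wins 10–9.
Model S2 vs Bolt: 5 for Model S2, 14 for Bolt — Bolt by 14–5.
Model S2 vs Drift: Model S2 preferred on 2+2+5+1 = 10 ballots; Model S2 wins 10–9.
Model S2 vs Model S1: Model S2 preferred on 2+4+5+1 = 12 ballots; Model S2 wins 12–7.
Model S2 beats Drift, Model S1; loses to Echo, Flux, Bolt — 2 pairwise wins.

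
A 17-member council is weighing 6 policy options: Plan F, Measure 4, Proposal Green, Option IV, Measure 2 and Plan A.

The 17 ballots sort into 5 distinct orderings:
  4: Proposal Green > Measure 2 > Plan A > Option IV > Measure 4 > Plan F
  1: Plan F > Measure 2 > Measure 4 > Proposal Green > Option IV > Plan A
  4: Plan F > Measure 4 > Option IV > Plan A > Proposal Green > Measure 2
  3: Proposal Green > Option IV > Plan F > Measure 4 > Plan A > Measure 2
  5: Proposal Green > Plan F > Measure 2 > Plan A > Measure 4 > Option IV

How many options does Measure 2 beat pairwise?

3

Measure 2 against each rival (17 council members):
Measure 2 vs Plan F: Plan F, 13–4.
Measure 2 vs Measure 4: Measure 2 preferred on 4+1+5 = 10 ballots; Measure 2 wins 10–7.
Measure 2 vs Proposal Green: 1 for Measure 2, 16 for Proposal Green — Proposal Green by 16–1.
Measure 2 vs Option IV: 10 to 7, Measure 2.
Measure 2 vs Plan A: Measure 2, 10–7.
Measure 2 beats Measure 4, Option IV, Plan A; loses to Plan F, Proposal Green — 3 pairwise wins.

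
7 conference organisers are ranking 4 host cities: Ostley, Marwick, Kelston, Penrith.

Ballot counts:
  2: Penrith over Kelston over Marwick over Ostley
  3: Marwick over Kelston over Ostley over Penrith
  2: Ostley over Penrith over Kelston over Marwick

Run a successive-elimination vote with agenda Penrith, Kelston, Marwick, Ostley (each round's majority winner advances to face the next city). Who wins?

Round 1: Penrith vs Kelston — 4–3, Penrith advances.
Round 2: Penrith vs Marwick — 4–3, Penrith advances.
Round 3: Penrith vs Ostley — 2–5, Ostley advances.
Ostley survives the agenda.

Ostley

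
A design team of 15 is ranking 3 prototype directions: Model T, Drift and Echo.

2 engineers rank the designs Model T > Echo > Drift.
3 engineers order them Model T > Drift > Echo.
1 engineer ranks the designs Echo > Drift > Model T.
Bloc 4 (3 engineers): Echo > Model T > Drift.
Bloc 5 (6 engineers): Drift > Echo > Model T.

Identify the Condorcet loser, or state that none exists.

none

Pairwise majorities:
Model T vs Drift: 8 to 7, Model T.
Model T vs Echo: Echo, 10–5.
Drift vs Echo: Drift preferred on 3+6 = 9 ballots; Drift wins 9–6.
Every design wins at least one matchup (Model T beats Drift; Drift beats Echo; Echo beats Model T), so there is no Condorcet loser.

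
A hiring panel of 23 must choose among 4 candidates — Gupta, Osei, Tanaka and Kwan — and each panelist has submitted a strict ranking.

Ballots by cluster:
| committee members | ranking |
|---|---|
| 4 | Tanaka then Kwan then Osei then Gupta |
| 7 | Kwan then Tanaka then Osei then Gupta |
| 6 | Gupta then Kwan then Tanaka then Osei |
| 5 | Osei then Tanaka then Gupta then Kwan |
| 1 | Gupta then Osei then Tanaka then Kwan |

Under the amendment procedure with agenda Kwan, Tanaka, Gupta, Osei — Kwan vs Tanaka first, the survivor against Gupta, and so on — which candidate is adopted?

Osei

Round 1: Kwan vs Tanaka — 13–10, Kwan advances.
Round 2: Kwan vs Gupta — 11–12, Gupta advances.
Round 3: Gupta vs Osei — 7–16, Osei advances.
The agenda winner is Osei.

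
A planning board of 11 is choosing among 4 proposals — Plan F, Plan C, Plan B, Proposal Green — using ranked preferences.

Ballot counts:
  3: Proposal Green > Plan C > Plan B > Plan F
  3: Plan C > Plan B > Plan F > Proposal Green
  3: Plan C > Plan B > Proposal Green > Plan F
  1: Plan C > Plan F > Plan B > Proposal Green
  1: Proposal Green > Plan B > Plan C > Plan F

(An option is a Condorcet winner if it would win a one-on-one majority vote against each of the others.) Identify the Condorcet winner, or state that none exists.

Check each pair by majority over 11 ballots:
Plan F vs Plan C: 0 to 11, Plan C.
Plan F vs Plan B: Plan F preferred on 1 ballot; Plan B wins 10–1.
Plan F vs Proposal Green: 3+1 = 4 for Plan F, 7 for Proposal Green — Proposal Green by 7–4.
Plan C vs Plan B: Plan C is ranked higher on 3+3+3+1 = 10 ballots, Plan B on 1. Plan C wins 10–1.
Plan C vs Proposal Green: Plan C is ranked higher on 3+3+1 = 7 ballots, Proposal Green on 4. Plan C wins 7–4.
Plan B vs Proposal Green: Plan B preferred on 3+3+1 = 7 ballots; Plan B wins 7–4.
Plan C wins every pairwise contest, so Plan C is the Condorcet winner.

Plan C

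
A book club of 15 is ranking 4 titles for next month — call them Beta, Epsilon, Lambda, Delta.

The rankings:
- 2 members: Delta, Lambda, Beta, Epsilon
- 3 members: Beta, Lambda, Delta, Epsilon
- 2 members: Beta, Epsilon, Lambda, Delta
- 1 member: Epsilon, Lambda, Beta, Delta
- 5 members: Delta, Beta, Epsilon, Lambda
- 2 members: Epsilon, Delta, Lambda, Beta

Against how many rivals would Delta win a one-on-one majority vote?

3

Delta against each rival (15 members):
Delta vs Beta: 2+5+2 = 9 for Delta, 6 for Beta — Delta by 9–6.
Delta–Epsilon: Delta 10–5.
Delta vs Lambda: 9 to 6, Delta.
Delta beats Beta, Epsilon, Lambda — 3 pairwise wins.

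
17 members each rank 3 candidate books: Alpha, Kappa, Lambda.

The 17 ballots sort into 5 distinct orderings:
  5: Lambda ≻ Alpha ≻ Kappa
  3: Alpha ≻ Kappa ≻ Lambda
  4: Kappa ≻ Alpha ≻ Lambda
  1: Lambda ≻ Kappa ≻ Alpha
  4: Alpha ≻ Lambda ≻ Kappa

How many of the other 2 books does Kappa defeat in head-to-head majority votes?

0

Kappa against each rival (17 members):
Kappa vs Alpha: 4+1 = 5 for Kappa, 12 for Alpha — Alpha by 12–5.
Kappa–Lambda: Lambda 10–7.
Kappa beats no one; loses to Alpha, Lambda — 0 pairwise wins.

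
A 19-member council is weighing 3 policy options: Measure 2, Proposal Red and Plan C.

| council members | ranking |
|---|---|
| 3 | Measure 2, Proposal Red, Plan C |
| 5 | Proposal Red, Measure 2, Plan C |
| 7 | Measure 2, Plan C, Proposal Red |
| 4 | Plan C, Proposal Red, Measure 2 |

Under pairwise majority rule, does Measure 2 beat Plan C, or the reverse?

Ballots ranking Measure 2 above Plan C: 3 + 5 + 7 = 15.
Ballots ranking Plan C above Measure 2: 19 − 15 = 4.
Measure 2 wins the head-to-head 15–4.

Measure 2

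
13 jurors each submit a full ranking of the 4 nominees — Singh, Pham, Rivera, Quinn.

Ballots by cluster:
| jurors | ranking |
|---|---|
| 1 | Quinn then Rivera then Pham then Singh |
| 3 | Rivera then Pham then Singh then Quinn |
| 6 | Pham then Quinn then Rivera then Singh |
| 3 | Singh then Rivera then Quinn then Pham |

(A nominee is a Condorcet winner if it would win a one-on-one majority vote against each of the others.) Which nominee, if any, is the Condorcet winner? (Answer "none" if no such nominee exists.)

none

Check each pair by majority over 13 ballots:
Singh–Pham: Pham 10–3.
Singh vs Rivera: Rivera wins 10–3.
Singh vs Quinn: Quinn, 7–6.
Pham vs Rivera: Rivera wins 7–6.
Pham vs Quinn: Pham, 9–4.
Rivera vs Quinn: Quinn wins 7–6.
Each nominee drops at least one matchup (Singh loses to Pham; Pham loses to Rivera; Rivera loses to Quinn; Quinn loses to Pham); the cycle Pham beats Quinn beats Rivera beats Pham rules out a Condorcet winner.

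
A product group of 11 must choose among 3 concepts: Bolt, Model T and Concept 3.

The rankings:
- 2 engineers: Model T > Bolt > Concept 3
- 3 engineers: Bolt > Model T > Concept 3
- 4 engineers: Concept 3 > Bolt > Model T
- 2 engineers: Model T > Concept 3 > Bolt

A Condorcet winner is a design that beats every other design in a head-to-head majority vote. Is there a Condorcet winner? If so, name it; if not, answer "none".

Pairwise majorities:
Bolt vs Model T: Bolt, 7–4.
Bolt vs Concept 3: Concept 3 wins 6–5.
Model T–Concept 3: Model T 7–4.
Each design drops at least one matchup (Bolt loses to Concept 3; Model T loses to Bolt; Concept 3 loses to Model T); the cycle Bolt beats Model T beats Concept 3 beats Bolt rules out a Condorcet winner.

none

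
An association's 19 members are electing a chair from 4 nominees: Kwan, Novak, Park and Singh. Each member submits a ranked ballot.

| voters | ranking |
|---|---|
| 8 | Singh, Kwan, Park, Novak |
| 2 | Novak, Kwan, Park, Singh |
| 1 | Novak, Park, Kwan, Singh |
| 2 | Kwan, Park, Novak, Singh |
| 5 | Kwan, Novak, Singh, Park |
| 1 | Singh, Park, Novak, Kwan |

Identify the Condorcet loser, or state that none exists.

Head-to-head results (19 voters):
Kwan vs Novak: Kwan wins 15–4.
Kwan vs Park: Kwan is ranked higher on 8+2+2+5 = 17 ballots, Park on 2. Kwan wins 17–2.
Kwan vs Singh: Kwan wins 10–9.
Novak vs Park: 8 to 11, Park.
Novak–Singh: Novak 10–9.
Park vs Singh: Singh, 14–5.
Every candidate wins at least one matchup (Kwan beats Novak; Novak beats Singh; Park beats Novak; Singh beats Park), so there is no Condorcet loser.

none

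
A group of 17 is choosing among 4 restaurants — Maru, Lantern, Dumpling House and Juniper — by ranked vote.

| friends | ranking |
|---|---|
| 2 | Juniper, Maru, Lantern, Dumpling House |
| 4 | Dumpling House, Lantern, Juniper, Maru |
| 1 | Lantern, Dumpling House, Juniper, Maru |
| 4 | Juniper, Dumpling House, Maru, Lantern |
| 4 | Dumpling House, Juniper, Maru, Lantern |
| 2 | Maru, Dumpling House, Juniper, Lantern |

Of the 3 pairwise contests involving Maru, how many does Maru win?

Maru against each rival (17 friends):
Maru vs Lantern: Maru, 12–5.
Maru–Dumpling House: Dumpling House 13–4.
Maru vs Juniper: 2 to 15, Juniper.
Maru beats Lantern; loses to Dumpling House, Juniper — 1 pairwise win.

1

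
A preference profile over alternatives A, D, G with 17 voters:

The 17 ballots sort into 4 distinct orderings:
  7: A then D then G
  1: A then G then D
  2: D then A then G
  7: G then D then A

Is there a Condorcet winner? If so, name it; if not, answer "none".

D

Head-to-head results (17 voters):
A vs D: 7+1 = 8 for A, 9 for D — D by 9–8.
A vs G: 10 to 7, A.
D vs G: 7+2 = 9 for D, 8 for G — D by 9–8.
D defeats every rival head-to-head and is the Condorcet winner.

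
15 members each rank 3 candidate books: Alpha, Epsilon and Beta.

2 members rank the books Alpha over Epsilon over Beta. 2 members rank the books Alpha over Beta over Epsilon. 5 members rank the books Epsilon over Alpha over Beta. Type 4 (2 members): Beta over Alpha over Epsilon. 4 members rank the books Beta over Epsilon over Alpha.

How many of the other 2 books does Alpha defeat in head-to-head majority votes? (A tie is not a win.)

Alpha against each rival (15 members):
Alpha vs Epsilon: Alpha is ranked higher on 2+2+2 = 6 ballots, Epsilon on 9. Epsilon wins 9–6.
Alpha–Beta: Alpha 9–6.
Alpha beats Beta; loses to Epsilon — 1 pairwise win.

1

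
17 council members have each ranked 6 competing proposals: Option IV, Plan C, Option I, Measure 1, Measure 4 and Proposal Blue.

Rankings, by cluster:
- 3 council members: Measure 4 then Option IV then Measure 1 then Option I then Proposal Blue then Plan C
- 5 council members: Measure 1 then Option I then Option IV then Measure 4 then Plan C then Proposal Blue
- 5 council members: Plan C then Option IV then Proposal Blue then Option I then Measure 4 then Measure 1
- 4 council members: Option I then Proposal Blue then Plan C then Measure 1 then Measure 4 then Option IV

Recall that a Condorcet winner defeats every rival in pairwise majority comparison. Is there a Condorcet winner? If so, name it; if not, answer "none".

Check each pair by majority over 17 ballots:
Option IV–Plan C: Plan C 9–8.
Option IV–Option I: Option I 9–8.
Option IV vs Measure 1: Measure 1, 9–8.
Option IV vs Measure 4: Option IV wins 10–7.
Option IV vs Proposal Blue: 13 to 4, Option IV.
Plan C–Option I: Option I 12–5.
Plan C vs Measure 1: Plan C, 9–8.
Plan C vs Measure 4: Plan C wins 9–8.
Plan C vs Proposal Blue: Plan C, 10–7.
Option I vs Measure 1: Option I wins 9–8.
Option I vs Measure 4: 5+5+4 = 14 for Option I, 3 for Measure 4 — Option I by 14–3.
Option I vs Proposal Blue: Option I preferred on 3+5+4 = 12 ballots; Option I wins 12–5.
Measure 1 vs Measure 4: Measure 1 wins 9–8.
Measure 1 vs Proposal Blue: Proposal Blue, 9–8.
Measure 4–Proposal Blue: Proposal Blue 9–8.
Option I beats each of Option IV, Plan C, Measure 1, Measure 4, Proposal Blue — Option I is the Condorcet winner.

Option I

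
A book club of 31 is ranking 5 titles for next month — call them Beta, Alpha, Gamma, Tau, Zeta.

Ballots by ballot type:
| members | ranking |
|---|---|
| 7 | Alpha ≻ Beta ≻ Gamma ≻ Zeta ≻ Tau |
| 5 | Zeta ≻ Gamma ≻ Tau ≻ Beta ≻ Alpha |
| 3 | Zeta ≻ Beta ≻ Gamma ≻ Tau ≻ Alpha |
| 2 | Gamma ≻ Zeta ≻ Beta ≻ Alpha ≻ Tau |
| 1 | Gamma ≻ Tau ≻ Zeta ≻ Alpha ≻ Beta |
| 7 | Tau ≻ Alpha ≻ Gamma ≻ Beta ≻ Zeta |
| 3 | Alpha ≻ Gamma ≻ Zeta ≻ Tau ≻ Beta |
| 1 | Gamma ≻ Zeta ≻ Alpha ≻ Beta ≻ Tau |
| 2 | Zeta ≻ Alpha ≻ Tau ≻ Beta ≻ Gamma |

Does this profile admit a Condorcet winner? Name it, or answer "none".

none

Pairwise majorities:
Beta vs Alpha: Alpha wins 21–10.
Beta vs Gamma: Gamma, 19–12.
Beta vs Tau: Tau, 18–13.
Beta vs Zeta: Zeta wins 17–14.
Alpha vs Gamma: Alpha, 19–12.
Alpha vs Tau: Tau, 16–15.
Alpha vs Zeta: Alpha wins 17–14.
Gamma–Tau: Gamma 22–9.
Gamma vs Zeta: Gamma, 21–10.
Tau vs Zeta: Zeta, 23–8.
No book is unbeaten: Beta loses to Alpha; Alpha loses to Tau; Gamma loses to Alpha; Tau loses to Gamma; Zeta loses to Alpha. In particular Alpha beats Gamma beats Tau beats Alpha is a majority cycle — no Condorcet winner exists.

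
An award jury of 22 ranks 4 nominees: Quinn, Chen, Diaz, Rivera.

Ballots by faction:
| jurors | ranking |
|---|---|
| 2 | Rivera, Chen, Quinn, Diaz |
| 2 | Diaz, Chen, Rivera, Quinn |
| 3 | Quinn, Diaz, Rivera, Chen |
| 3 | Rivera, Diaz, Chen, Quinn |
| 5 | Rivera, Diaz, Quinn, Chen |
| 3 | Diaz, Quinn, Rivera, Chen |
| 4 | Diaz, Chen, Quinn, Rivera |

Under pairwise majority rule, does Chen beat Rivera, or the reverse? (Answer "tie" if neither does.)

Ballots ranking Chen above Rivera: 2 + 4 = 6.
Ballots ranking Rivera above Chen: 22 − 6 = 16.
Rivera wins the head-to-head 16–6.

Rivera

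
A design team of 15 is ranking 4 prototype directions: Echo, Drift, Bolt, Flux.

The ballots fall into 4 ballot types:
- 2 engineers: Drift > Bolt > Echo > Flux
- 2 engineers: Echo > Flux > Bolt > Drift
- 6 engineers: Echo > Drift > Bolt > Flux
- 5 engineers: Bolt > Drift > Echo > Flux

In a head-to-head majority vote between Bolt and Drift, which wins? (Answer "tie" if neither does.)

Drift

Ballots ranking Bolt above Drift: 2 + 5 = 7.
Ballots ranking Drift above Bolt: 15 − 7 = 8.
Drift wins the head-to-head 8–7.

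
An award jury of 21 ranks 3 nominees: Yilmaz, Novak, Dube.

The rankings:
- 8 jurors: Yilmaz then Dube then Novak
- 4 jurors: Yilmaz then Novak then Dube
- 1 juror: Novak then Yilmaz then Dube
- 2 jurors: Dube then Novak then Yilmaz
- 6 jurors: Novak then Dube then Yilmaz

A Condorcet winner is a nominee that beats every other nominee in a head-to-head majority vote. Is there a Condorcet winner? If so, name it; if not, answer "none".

Check each pair by majority over 21 ballots:
Yilmaz vs Novak: Yilmaz wins 12–9.
Yilmaz vs Dube: Yilmaz, 13–8.
Novak vs Dube: Novak wins 11–10.
Only Yilmaz has no losses; Yilmaz is the Condorcet winner.

Yilmaz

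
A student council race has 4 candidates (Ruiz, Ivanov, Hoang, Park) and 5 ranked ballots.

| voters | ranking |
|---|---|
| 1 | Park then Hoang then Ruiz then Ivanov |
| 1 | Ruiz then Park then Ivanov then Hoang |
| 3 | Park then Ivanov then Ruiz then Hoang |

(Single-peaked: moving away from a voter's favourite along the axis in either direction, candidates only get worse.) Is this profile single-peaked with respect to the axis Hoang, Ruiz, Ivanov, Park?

no

Axis positions: Hoang=1, Ruiz=2, Ivanov=3, Park=4.
Faction 1: ranking walks positions 4-1-2-3; Hoang is ranked above Ivanov even though Ivanov lies between Hoang and the peak Park on the axis — preferences dip and rise again. Not single-peaked.
Faction 2: ranking walks positions 2-4-3-1; Park is ranked above Ivanov even though Ivanov lies between Park and the peak Ruiz on the axis — preferences dip and rise again. Not single-peaked.
Faction 3 (peak Park at position 4): ranking walks positions 4-3-2-1, expanding outward from the peak — single-peaked.
Faction 1 violates single-peakedness, so the profile is not single-peaked on this axis.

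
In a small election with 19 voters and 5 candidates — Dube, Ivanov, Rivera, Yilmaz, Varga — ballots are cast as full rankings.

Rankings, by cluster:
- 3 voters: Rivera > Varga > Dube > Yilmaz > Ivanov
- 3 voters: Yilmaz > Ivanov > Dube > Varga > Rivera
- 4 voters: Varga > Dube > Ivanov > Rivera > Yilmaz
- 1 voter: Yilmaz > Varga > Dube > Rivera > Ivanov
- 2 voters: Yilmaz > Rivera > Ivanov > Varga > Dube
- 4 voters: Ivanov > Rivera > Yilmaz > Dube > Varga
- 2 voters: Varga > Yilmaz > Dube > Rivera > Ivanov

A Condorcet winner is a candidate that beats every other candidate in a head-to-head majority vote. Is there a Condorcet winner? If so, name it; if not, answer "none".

none

Check each pair by majority over 19 ballots:
Dube vs Ivanov: Dube wins 10–9.
Dube vs Rivera: Dube wins 10–9.
Dube–Yilmaz: Yilmaz 12–7.
Dube vs Varga: Varga, 12–7.
Ivanov vs Rivera: Ivanov wins 11–8.
Ivanov vs Yilmaz: Yilmaz wins 11–8.
Ivanov vs Varga: Varga wins 10–9.
Rivera vs Yilmaz: Rivera, 11–8.
Rivera–Varga: Varga 10–9.
Yilmaz–Varga: Yilmaz 10–9.
No candidate is unbeaten: Dube loses to Yilmaz; Ivanov loses to Dube; Rivera loses to Dube; Yilmaz loses to Rivera; Varga loses to Yilmaz. In particular Dube beats Rivera beats Yilmaz beats Dube is a majority cycle — no Condorcet winner exists.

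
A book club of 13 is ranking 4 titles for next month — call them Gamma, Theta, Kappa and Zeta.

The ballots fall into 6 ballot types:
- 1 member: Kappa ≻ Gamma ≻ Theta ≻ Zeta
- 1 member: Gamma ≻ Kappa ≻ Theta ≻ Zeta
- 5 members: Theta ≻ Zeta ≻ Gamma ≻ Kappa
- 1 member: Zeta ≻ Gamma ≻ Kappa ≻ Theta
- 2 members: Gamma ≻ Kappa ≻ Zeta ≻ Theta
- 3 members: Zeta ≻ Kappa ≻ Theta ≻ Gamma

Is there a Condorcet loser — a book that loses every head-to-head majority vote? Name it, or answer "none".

none

Pairwise majorities:
Gamma vs Theta: 1+1+1+2 = 5 for Gamma, 8 for Theta — Theta by 8–5.
Gamma vs Kappa: Gamma, 9–4.
Gamma vs Zeta: 4 to 9, Zeta.
Theta vs Kappa: Kappa wins 8–5.
Theta vs Zeta: Theta wins 7–6.
Kappa vs Zeta: 1+1+2 = 4 for Kappa, 9 for Zeta — Zeta by 9–4.
No book is winless: Gamma beats Kappa; Theta beats Gamma; Kappa beats Theta; Zeta beats Gamma. There is no Condorcet loser.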